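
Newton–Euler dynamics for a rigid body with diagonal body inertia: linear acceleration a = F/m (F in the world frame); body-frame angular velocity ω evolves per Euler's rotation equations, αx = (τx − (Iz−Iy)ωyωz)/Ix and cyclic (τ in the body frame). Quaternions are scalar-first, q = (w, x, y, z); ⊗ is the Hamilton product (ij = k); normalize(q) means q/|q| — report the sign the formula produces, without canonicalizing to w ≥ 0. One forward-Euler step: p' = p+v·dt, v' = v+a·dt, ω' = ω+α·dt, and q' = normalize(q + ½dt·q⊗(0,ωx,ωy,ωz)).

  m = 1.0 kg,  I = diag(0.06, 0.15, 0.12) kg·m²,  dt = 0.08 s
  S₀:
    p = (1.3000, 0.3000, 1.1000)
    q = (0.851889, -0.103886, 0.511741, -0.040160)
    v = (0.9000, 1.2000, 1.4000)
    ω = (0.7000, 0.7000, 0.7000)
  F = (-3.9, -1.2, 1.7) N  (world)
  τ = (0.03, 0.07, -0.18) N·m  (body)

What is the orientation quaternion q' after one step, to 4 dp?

q' = (0.8406, -0.0645, 0.5367, -0.0335)

2q̇ = q⊗(0,ω) = (-0.2573865, 0.9826530, 0.6409305, 0.1653834)
updated quaternion q' = (0.8406, -0.0645, 0.5367, -0.0335)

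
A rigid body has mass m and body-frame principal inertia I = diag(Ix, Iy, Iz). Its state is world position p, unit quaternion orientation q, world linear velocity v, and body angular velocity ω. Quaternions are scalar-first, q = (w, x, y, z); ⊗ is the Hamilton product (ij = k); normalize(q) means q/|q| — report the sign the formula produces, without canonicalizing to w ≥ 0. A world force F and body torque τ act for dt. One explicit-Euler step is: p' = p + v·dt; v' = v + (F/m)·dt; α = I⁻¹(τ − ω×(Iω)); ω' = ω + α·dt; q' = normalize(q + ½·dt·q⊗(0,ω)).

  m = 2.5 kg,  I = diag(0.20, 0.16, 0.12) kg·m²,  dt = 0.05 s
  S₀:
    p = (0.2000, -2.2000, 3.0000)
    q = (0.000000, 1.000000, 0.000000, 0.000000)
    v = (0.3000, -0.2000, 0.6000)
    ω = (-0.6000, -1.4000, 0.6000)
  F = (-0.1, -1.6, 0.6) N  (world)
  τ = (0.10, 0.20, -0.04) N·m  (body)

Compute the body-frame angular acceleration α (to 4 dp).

α = (0.3320, 1.4300, -0.0533)

precession coupling ω×(Iω) = (0.0336, -0.0288, -0.0336)
(τ − ω×Iω)/I = (0.3320, 1.4300, -0.0533)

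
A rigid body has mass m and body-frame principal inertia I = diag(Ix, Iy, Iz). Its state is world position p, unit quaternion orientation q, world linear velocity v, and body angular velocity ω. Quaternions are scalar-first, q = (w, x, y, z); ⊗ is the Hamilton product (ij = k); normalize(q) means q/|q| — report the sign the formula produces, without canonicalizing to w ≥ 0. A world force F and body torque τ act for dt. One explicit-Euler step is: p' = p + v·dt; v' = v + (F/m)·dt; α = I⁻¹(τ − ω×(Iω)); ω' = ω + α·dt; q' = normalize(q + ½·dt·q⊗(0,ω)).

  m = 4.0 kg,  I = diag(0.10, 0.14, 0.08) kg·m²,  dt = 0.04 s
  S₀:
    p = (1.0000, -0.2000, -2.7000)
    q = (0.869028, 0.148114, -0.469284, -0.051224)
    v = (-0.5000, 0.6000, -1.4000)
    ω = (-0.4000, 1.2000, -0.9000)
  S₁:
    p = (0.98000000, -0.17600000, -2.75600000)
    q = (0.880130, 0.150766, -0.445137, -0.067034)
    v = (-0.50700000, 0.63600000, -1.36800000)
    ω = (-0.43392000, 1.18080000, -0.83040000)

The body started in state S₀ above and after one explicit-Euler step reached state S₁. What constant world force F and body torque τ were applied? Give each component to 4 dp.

v₁ − v₀ = (-0.00700000, 0.03600000, 0.03200000)
applied force F = (-0.7000, 3.6000, 3.2000)
rate change Δω = (-0.03392000, -0.01920000, 0.06960000)
precession coupling = (0.0648, 0.0072, -0.0192)
applied torque τ = (-0.0200, -0.0600, 0.1200)

F = (-0.7000, 3.6000, 3.2000)
τ = (-0.0200, -0.0600, 0.1200)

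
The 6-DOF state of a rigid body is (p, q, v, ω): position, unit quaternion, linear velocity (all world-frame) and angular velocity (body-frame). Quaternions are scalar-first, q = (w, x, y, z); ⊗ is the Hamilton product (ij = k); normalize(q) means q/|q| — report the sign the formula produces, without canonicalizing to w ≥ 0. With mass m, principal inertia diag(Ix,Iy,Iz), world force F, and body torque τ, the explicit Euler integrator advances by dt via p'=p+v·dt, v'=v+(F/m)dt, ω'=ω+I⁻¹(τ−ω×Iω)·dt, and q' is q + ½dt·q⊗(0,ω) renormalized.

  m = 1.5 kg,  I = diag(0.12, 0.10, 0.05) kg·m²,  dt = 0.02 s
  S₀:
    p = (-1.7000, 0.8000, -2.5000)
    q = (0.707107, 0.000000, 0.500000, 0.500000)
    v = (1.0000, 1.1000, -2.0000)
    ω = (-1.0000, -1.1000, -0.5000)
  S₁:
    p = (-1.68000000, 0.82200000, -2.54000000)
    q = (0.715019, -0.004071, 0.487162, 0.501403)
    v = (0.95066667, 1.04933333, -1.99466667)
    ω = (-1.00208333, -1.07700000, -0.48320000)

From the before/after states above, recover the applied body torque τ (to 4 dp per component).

τ = (-0.0400, 0.1500, 0.0200)

rate change Δω = (-0.00208333, 0.02300000, 0.01680000)
gyro term ω₀×Iω₀ = (-0.0275, 0.0350, -0.0220)
τ = I·(Δω/dt) + ω₀×(Iω₀) = (-0.0400, 0.1500, 0.0200)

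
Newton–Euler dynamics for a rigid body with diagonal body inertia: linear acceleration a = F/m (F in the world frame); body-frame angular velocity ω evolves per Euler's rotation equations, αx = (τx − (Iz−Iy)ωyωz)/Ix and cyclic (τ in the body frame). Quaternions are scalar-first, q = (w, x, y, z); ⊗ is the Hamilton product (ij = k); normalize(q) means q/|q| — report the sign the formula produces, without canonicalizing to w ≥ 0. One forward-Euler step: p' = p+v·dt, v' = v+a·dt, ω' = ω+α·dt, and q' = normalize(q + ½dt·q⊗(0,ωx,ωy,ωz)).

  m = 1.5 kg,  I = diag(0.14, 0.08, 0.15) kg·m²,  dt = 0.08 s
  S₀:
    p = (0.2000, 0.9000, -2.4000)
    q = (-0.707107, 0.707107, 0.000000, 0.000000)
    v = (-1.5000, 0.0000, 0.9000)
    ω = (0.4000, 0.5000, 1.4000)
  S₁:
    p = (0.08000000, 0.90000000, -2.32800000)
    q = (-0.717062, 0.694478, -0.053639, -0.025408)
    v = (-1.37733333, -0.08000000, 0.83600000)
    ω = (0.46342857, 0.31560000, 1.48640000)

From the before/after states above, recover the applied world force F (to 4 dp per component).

Δv = v₁−v₀ = (0.12266667, -0.08000000, -0.06400000)
applied force F = (2.3000, -1.5000, -1.2000)

F = (2.3000, -1.5000, -1.2000)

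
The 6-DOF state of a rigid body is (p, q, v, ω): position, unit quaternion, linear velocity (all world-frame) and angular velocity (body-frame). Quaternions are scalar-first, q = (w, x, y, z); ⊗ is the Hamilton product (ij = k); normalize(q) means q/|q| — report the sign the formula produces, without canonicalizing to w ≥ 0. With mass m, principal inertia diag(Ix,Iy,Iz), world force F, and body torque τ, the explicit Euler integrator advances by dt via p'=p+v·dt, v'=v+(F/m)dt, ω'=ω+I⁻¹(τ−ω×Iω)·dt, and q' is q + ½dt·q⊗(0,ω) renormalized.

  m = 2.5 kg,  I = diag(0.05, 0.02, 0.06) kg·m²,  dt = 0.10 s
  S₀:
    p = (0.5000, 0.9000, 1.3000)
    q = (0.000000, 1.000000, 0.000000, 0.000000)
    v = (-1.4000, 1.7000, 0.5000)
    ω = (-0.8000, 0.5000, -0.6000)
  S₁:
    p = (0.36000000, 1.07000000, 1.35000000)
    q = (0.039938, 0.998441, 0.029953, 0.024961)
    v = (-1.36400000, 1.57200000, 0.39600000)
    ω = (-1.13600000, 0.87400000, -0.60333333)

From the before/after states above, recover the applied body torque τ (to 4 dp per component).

rate change Δω = (-0.33600000, 0.37400000, -0.00333333)
gyro term ω₀×Iω₀ = (-0.0120, -0.0048, 0.0120)
I·α + gyro = (-0.1800, 0.0700, 0.0100)

τ = (-0.1800, 0.0700, 0.0100)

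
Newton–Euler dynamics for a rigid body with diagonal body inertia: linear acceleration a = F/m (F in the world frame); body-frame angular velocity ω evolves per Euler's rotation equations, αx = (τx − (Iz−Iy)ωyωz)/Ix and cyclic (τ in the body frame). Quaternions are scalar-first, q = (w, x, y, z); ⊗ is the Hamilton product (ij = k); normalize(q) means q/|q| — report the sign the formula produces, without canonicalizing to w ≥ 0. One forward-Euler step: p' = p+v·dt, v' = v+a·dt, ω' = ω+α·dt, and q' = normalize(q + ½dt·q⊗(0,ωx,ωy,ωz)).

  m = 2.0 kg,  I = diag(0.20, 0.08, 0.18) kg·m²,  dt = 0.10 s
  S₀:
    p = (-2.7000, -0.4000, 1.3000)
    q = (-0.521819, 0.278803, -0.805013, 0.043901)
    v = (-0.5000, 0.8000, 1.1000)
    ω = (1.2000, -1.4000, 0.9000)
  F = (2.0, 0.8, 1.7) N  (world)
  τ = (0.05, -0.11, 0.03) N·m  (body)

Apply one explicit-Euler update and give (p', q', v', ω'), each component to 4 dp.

p' = (-2.7500, -0.3200, 1.4100)
q' = (-0.5938, 0.2132, -0.7743, 0.0489)
v' = (-0.4000, 0.8400, 1.1850)
ω' = (1.2880, -1.5645, 0.8047)

new position p' = (-2.7500, -0.3200, 1.4100)
v' = v + a·dt = (-0.4000, 0.8400, 1.1850)
precession coupling ω×(Iω) = (-0.1260, 0.0216, 0.2016)
(τ − ω×Iω)/I = (0.8800, -1.6450, -0.9533)
ω + α·dt = (1.2880, -1.5645, 0.8047)
Hamilton product q⊗(0,ω) = (-1.5010927, -1.2892331, 0.5323051, 0.1060543)
updated quaternion q' = (-0.5938, 0.2132, -0.7743, 0.0489)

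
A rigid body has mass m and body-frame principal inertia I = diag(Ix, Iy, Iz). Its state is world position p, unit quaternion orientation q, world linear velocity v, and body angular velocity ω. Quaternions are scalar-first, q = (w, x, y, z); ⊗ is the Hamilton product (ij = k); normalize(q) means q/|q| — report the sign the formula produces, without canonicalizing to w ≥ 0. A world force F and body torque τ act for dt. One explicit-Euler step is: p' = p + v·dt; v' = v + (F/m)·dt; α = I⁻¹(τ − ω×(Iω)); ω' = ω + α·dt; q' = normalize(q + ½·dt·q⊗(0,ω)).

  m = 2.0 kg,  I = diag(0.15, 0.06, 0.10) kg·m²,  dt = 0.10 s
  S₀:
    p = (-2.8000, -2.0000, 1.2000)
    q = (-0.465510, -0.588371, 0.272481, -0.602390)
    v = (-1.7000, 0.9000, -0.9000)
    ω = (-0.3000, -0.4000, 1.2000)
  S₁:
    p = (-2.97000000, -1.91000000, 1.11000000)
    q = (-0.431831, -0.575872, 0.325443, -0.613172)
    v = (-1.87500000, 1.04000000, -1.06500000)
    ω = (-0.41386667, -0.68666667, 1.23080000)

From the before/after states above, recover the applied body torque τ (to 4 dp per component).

Δω = ω₁−ω₀ = (-0.11386667, -0.28666667, 0.03080000)
ω₀×(Iω₀) = (-0.0192, -0.0180, -0.0108)
I·α + gyro = (-0.1900, -0.1900, 0.0200)

τ = (-0.1900, -0.1900, 0.0200)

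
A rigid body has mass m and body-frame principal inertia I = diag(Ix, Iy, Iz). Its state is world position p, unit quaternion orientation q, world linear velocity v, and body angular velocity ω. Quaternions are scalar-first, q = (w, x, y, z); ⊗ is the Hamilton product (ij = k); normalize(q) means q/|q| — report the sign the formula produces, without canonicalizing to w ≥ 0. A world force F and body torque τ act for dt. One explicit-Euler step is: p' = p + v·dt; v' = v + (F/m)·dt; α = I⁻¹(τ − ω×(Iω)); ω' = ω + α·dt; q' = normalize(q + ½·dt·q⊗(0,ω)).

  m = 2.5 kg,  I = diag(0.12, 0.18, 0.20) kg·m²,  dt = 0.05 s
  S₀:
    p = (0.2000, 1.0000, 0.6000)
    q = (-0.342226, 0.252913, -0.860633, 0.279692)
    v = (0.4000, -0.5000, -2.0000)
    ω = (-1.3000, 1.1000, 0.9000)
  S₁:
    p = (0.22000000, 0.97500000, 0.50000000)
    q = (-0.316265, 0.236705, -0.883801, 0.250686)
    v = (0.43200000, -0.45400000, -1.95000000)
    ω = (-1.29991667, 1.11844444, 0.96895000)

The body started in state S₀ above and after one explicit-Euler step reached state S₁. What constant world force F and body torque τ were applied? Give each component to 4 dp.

Δv = v₁−v₀ = (0.03200000, 0.04600000, 0.05000000)
F = m·Δv/dt = (1.6000, 2.3000, 2.5000)
rate change Δω = (0.00008333, 0.01844444, 0.06895000)
gyro term ω₀×Iω₀ = (0.0198, 0.0936, -0.0858)
τ = I·(Δω/dt) + ω₀×(Iω₀) = (0.0200, 0.1600, 0.1900)

F = (1.6000, 2.3000, 2.5000)
τ = (0.0200, 0.1600, 0.1900)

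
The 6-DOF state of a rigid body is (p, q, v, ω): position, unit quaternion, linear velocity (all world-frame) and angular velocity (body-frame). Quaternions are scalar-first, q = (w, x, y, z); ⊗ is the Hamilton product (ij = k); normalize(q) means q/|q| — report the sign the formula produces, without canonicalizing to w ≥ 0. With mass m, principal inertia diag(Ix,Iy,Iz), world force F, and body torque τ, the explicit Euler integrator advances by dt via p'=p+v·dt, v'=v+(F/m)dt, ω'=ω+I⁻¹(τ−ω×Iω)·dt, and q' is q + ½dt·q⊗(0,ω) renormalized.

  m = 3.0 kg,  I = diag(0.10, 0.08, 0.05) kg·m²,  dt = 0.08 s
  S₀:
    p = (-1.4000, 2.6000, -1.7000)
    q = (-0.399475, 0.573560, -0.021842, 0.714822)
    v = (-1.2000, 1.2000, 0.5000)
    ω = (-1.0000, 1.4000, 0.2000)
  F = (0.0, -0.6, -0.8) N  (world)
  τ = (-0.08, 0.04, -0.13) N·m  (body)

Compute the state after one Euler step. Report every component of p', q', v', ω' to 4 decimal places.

p' = (-1.4960, 2.6960, -1.6600)
q' = (-0.3801, 0.5480, -0.0772, 0.7411)
v' = (-1.2000, 1.1840, 0.4787)
ω' = (-1.0573, 1.4500, -0.0528)

α = I⁻¹(τ − ω×Iω) = (-0.7160, 0.6250, -3.1600)
ω' = ω + α·dt = (-1.0573, 1.4500, -0.0528)
2q̇ = q⊗(0,ω) = (0.4611744, -0.6056442, -1.3887990, 0.7012470)
updated quaternion q' = (-0.3801, 0.5480, -0.0772, 0.7411)
a = F/m = (0.0000, -0.2000, -0.2667)
new position p' = (-1.4960, 2.6960, -1.6600)
v' = v + a·dt = (-1.2000, 1.1840, 0.4787)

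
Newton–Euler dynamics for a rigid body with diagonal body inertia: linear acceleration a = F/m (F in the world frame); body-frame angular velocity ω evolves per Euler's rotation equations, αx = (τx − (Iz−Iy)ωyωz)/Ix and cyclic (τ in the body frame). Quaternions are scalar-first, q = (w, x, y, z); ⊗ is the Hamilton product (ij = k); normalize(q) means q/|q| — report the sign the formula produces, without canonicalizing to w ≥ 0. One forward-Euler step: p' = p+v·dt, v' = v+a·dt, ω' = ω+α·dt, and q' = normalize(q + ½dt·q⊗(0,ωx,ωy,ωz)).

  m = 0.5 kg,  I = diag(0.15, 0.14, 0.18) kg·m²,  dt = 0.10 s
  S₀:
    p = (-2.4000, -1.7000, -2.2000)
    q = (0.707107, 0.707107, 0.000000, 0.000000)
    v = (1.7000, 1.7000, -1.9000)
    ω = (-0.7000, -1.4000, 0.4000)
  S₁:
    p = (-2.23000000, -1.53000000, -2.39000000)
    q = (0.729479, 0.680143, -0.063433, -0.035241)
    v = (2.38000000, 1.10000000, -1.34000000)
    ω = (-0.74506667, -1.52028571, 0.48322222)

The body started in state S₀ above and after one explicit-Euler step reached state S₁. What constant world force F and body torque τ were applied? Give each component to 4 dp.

F = (3.4000, -3.0000, 2.8000)
τ = (-0.0900, -0.1600, 0.1400)

Δω = ω₁−ω₀ = (-0.04506667, -0.12028571, 0.08322222)
gyro term ω₀×Iω₀ = (-0.0224, 0.0084, -0.0098)
τ = I·(Δω/dt) + ω₀×(Iω₀) = (-0.0900, -0.1600, 0.1400)
Δv = v₁−v₀ = (0.68000000, -0.60000000, 0.56000000)
m·(v₁−v₀)/dt = (3.4000, -3.0000, 2.8000)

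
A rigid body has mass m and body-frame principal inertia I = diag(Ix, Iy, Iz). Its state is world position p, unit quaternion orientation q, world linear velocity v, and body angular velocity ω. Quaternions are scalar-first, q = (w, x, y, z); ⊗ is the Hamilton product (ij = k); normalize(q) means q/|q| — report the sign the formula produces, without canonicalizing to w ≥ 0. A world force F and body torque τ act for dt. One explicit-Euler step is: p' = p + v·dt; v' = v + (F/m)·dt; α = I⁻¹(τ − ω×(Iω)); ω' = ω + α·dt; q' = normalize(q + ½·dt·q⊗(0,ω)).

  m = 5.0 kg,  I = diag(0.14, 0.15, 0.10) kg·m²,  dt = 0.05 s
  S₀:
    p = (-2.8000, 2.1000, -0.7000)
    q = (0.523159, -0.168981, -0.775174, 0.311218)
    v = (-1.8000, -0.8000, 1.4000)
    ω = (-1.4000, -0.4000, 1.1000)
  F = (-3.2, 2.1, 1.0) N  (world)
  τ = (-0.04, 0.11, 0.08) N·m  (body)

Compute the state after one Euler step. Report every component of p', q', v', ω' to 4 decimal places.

precession coupling ω×(Iω) = (0.0220, -0.0616, 0.0056)
α = I⁻¹(τ − ω×Iω) = (-0.4429, 1.1440, 0.7440)
new body rate ω' = (-1.4221, -0.3428, 1.1372)
q⊗(0,ω) = (-0.8889828, -1.4606268, -0.4590897, -0.4421763)
q + ½dt·q⊗(0,ω), renormalized = (0.5004, -0.2053, -0.7858, 0.2999)
p + v·dt = (-2.8900, 2.0600, -0.6300)
v' = v + a·dt = (-1.8320, -0.7790, 1.4100)

p' = (-2.8900, 2.0600, -0.6300)
q' = (0.5004, -0.2053, -0.7858, 0.2999)
v' = (-1.8320, -0.7790, 1.4100)
ω' = (-1.4221, -0.3428, 1.1372)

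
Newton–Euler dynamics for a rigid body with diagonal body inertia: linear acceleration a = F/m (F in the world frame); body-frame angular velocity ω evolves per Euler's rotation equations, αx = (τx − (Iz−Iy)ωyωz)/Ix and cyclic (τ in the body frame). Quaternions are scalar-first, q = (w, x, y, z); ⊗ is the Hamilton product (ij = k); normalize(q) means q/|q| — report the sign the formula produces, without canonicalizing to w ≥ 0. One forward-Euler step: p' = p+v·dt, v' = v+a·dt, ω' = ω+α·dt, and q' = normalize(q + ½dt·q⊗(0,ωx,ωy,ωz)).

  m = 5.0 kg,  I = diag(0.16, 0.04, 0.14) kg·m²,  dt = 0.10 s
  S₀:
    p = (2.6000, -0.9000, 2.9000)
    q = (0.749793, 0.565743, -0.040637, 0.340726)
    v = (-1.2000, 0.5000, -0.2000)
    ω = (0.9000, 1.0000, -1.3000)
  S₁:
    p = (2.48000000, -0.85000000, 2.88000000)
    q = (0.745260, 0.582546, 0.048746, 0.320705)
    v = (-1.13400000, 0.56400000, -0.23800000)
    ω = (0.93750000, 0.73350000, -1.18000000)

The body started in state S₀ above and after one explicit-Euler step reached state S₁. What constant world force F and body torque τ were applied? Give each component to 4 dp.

Δω = ω₁−ω₀ = (0.03750000, -0.26650000, 0.12000000)
τ = I·(Δω/dt) + ω₀×(Iω₀) = (-0.0700, -0.1300, 0.0600)
v₁ − v₀ = (0.06600000, 0.06400000, -0.03800000)
m·(v₁−v₀)/dt = (3.3000, 3.2000, -1.9000)

F = (3.3000, 3.2000, -1.9000)
τ = (-0.0700, -0.1300, 0.0600)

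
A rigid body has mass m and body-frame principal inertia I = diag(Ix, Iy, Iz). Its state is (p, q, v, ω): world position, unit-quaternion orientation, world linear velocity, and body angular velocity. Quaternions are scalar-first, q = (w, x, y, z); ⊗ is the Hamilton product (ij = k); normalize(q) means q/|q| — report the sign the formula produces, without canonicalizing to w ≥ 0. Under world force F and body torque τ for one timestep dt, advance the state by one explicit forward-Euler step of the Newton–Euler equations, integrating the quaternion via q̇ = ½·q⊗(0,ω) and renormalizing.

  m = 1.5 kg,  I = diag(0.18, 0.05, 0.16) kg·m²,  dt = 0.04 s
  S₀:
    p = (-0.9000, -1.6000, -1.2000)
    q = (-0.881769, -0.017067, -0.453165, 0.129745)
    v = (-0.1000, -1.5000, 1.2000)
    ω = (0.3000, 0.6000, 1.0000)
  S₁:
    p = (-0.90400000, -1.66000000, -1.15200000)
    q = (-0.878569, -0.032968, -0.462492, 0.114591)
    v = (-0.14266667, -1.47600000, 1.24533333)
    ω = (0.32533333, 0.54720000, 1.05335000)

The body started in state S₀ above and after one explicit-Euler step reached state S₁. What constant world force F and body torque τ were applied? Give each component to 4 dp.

ω₁ − ω₀ = (0.02533333, -0.05280000, 0.05335000)
applied torque τ = (0.1800, -0.0600, 0.1900)
velocity change Δv = (-0.04266667, 0.02400000, 0.04533333)
applied force F = (-1.6000, 0.9000, 1.7000)

F = (-1.6000, 0.9000, 1.7000)
τ = (0.1800, -0.0600, 0.1900)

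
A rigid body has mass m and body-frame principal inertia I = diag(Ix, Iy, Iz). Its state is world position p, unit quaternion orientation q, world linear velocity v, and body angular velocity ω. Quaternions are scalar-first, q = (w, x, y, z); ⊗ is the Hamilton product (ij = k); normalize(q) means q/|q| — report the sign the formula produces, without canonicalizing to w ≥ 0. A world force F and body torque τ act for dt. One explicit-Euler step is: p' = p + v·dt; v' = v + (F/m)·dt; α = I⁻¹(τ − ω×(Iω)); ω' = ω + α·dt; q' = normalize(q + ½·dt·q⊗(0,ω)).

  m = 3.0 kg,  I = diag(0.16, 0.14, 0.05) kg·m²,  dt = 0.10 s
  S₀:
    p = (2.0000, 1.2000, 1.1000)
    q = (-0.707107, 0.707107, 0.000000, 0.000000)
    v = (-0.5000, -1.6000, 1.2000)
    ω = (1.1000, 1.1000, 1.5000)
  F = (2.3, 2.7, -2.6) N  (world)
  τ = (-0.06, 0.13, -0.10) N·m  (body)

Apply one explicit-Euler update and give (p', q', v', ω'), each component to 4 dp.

p' = (1.9500, 1.0400, 1.2200)
q' = (-0.7417, 0.6643, -0.0914, -0.0141)
v' = (-0.4233, -1.5100, 1.1133)
ω' = (1.1553, 1.0632, 1.3484)

precession coupling ω×(Iω) = (-0.1485, 0.1815, -0.0242)
α = I⁻¹(τ − ω×Iω) = (0.5531, -0.3679, -1.5160)
new body rate ω' = (1.1553, 1.0632, 1.3484)
2q̇ = q⊗(0,ω) = (-0.7778177, -0.7778177, -1.8384782, -0.2828428)
updated quaternion q' = (-0.7417, 0.6643, -0.0914, -0.0141)
p + v·dt = (1.9500, 1.0400, 1.2200)
v + (F/m)dt = (-0.4233, -1.5100, 1.1133)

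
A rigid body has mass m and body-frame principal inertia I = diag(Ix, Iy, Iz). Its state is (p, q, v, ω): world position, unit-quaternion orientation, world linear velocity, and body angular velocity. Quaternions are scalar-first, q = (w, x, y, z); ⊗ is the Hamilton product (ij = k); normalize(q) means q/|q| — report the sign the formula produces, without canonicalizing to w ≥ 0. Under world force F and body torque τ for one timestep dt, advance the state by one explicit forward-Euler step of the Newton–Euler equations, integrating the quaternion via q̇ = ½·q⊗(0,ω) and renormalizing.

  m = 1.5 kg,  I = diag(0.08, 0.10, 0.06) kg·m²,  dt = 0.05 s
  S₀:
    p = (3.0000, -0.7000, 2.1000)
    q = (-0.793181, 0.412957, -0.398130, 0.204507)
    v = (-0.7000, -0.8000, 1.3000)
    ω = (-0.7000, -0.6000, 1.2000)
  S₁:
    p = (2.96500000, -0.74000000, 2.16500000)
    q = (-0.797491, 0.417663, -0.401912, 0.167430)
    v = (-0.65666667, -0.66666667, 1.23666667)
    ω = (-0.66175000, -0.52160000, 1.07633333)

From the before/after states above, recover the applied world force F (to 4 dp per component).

Δv = v₁−v₀ = (0.04333333, 0.13333333, -0.06333333)
m·(v₁−v₀)/dt = (1.3000, 4.0000, -1.9000)

F = (1.3000, 4.0000, -1.9000)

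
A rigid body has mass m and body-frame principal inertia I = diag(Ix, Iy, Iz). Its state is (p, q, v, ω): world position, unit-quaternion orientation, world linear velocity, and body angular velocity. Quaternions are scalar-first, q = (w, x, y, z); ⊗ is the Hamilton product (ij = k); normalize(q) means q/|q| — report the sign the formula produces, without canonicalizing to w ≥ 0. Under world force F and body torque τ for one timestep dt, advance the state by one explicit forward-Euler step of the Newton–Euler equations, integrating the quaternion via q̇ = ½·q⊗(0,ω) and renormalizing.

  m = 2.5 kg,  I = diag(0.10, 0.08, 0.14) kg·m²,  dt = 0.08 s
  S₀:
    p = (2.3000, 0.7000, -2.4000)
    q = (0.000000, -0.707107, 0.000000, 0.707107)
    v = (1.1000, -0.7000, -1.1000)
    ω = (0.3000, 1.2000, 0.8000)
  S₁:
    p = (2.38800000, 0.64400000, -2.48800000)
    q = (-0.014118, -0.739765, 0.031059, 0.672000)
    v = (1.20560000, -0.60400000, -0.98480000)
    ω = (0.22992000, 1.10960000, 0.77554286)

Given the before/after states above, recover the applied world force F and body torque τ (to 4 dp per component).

rate change Δω = (-0.07008000, -0.09040000, -0.02445714)
gyro term ω₀×Iω₀ = (0.0576, -0.0096, -0.0072)
applied torque τ = (-0.0300, -0.1000, -0.0500)
Δv = v₁−v₀ = (0.10560000, 0.09600000, 0.11520000)
F = m·Δv/dt = (3.3000, 3.0000, 3.6000)

F = (3.3000, 3.0000, 3.6000)
τ = (-0.0300, -0.1000, -0.0500)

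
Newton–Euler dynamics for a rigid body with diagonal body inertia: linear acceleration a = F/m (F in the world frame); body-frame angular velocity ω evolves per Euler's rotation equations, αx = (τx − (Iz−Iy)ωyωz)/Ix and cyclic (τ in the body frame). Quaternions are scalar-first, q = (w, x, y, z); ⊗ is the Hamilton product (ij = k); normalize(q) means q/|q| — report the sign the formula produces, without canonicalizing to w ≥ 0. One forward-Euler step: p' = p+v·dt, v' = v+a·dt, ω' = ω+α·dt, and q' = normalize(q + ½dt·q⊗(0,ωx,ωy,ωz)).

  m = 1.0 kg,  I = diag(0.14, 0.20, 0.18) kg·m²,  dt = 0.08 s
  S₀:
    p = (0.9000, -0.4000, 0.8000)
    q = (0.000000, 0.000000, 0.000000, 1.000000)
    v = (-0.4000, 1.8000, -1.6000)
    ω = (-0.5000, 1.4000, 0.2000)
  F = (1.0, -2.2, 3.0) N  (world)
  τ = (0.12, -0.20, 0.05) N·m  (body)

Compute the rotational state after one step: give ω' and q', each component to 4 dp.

ω' = (-0.4282, 1.3184, 0.2409)
q' = (-0.0080, -0.0559, -0.0200, 0.9982)

α = I⁻¹(τ − ω×Iω) = (0.8971, -1.0200, 0.5111)
new body rate ω' = (-0.4282, 1.3184, 0.2409)
Hamilton product q⊗(0,ω) = (-0.2000000, -1.4000000, -0.5000000, 0.0000000)
q' = normalize(q + ½dt·q⊗(0,ω)) = (-0.0080, -0.0559, -0.0200, 0.9982)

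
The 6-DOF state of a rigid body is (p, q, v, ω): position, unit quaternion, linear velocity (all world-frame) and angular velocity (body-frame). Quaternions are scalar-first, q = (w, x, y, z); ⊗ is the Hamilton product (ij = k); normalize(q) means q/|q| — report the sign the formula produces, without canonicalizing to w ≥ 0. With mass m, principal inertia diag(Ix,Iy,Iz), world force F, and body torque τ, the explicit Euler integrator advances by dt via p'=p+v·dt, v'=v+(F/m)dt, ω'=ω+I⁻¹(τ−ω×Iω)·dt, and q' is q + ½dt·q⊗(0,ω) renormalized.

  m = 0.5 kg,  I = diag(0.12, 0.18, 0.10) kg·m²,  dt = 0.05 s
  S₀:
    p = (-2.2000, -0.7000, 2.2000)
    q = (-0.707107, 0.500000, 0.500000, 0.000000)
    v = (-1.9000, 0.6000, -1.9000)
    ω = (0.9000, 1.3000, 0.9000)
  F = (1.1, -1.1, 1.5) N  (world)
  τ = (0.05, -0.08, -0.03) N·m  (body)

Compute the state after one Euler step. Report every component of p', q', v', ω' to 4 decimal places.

a = (2.2000, -2.2000, 3.0000)
p' = p + v·dt = (-2.2950, -0.6700, 2.1050)
v + (F/m)dt = (-1.7900, 0.4900, -1.7500)
α = I⁻¹(τ − ω×Iω) = (1.1967, -0.5344, -1.0020)
ω + α·dt = (0.9598, 1.2733, 0.8499)
Hamilton product q⊗(0,ω) = (-1.1000000, -0.1863963, -1.3692391, -0.4363963)
q' = normalize(q + ½dt·q⊗(0,ω)) = (-0.7338, 0.4948, 0.4653, -0.0109)

p' = (-2.2950, -0.6700, 2.1050)
q' = (-0.7338, 0.4948, 0.4653, -0.0109)
v' = (-1.7900, 0.4900, -1.7500)
ω' = (0.9598, 1.2733, 0.8499)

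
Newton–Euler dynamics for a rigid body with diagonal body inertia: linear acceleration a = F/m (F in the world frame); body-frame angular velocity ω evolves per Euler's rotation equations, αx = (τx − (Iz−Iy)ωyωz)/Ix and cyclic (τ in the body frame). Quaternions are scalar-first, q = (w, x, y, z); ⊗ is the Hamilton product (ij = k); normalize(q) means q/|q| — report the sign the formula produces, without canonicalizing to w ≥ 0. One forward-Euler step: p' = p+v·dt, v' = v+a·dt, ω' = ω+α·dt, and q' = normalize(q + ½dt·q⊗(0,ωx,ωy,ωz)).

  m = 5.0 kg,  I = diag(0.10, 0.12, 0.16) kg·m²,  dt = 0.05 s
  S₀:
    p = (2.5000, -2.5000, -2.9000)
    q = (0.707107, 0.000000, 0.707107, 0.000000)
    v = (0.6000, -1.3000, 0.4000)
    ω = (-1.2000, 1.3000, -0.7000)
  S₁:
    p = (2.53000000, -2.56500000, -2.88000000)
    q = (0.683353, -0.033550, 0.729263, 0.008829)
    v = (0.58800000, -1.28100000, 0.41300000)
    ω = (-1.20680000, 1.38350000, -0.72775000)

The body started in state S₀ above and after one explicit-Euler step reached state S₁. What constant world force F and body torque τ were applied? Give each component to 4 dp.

ω₁ − ω₀ = (-0.00680000, 0.08350000, -0.02775000)
τ = I·(Δω/dt) + ω₀×(Iω₀) = (-0.0500, 0.1500, -0.1200)
velocity change Δv = (-0.01200000, 0.01900000, 0.01300000)
F = m·Δv/dt = (-1.2000, 1.9000, 1.3000)

F = (-1.2000, 1.9000, 1.3000)
τ = (-0.0500, 0.1500, -0.1200)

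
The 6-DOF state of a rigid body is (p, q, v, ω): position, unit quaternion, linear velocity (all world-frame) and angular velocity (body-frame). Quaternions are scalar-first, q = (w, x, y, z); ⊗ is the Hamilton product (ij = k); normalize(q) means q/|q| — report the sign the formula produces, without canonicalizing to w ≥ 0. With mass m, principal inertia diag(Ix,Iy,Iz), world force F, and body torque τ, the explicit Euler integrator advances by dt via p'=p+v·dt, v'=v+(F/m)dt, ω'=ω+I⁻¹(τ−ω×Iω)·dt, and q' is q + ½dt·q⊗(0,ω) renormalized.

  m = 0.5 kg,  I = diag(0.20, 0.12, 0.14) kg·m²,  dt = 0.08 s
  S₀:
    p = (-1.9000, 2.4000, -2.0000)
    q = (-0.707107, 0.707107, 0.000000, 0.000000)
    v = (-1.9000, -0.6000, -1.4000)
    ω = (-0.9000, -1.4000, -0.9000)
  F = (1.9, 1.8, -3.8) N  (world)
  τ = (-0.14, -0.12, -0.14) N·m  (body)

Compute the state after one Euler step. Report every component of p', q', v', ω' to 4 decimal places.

p' = (-2.0520, 2.3520, -2.1120)
q' = (-0.6797, 0.7305, 0.0649, -0.0141)
v' = (-1.5960, -0.3120, -2.0080)
ω' = (-0.9661, -1.5124, -0.9224)

gyro term ω×Iω = (0.0252, 0.0486, -0.1008)
angular accel α = (-0.8260, -1.4050, -0.2800)
new body rate ω' = (-0.9661, -1.5124, -0.9224)
2q̇ = q⊗(0,ω) = (0.6363963, 0.6363963, 1.6263461, -0.3535535)
updated quaternion q' = (-0.6797, 0.7305, 0.0649, -0.0141)
a = (3.8000, 3.6000, -7.6000)
new position p' = (-2.0520, 2.3520, -2.1120)
v + (F/m)dt = (-1.5960, -0.3120, -2.0080)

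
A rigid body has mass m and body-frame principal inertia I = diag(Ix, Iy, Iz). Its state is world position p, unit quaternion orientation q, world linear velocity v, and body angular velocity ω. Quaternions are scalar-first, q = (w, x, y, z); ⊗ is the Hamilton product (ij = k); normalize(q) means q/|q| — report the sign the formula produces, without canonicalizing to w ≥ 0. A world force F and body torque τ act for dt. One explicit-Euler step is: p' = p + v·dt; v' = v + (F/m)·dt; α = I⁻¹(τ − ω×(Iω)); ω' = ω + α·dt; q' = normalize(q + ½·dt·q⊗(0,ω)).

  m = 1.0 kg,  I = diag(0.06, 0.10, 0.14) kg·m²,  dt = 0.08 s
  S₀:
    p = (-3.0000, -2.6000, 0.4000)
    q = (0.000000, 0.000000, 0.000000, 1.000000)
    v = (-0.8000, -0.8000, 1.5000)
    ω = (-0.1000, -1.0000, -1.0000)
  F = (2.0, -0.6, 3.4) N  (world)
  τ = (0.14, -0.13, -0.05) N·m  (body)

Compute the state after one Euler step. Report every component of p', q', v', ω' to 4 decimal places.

p' = (-3.0640, -2.6640, 0.5200)
q' = (0.0399, 0.0399, -0.0040, 0.9984)
v' = (-0.6400, -0.8480, 1.7720)
ω' = (0.0333, -1.0976, -1.0309)

(τ − ω×Iω)/I = (1.6667, -1.2200, -0.3857)
ω + α·dt = (0.0333, -1.0976, -1.0309)
Hamilton product q⊗(0,ω) = (1.0000000, 1.0000000, -0.1000000, 0.0000000)
q + ½dt·q⊗(0,ω), renormalized = (0.0399, 0.0399, -0.0040, 0.9984)
p' = p + v·dt = (-3.0640, -2.6640, 0.5200)
new velocity v' = (-0.6400, -0.8480, 1.7720)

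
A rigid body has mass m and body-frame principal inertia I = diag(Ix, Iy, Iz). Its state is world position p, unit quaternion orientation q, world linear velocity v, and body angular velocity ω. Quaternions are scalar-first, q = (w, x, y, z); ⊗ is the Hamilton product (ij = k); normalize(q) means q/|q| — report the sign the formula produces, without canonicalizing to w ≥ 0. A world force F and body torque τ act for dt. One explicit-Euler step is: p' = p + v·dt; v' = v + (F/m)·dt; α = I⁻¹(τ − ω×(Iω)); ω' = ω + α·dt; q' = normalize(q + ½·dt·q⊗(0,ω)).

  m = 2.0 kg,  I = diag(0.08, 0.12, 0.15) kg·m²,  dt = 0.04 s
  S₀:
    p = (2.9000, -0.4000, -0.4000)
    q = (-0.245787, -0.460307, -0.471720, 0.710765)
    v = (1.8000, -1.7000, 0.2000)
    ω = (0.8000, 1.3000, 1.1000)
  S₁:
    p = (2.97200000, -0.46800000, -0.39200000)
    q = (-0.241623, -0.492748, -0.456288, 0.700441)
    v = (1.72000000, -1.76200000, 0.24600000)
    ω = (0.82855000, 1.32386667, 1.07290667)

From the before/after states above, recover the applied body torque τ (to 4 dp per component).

ω₁ − ω₀ = (0.02855000, 0.02386667, -0.02709333)
precession coupling = (0.0429, -0.0616, 0.0416)
applied torque τ = (0.1000, 0.0100, -0.0600)

τ = (0.1000, 0.0100, -0.0600)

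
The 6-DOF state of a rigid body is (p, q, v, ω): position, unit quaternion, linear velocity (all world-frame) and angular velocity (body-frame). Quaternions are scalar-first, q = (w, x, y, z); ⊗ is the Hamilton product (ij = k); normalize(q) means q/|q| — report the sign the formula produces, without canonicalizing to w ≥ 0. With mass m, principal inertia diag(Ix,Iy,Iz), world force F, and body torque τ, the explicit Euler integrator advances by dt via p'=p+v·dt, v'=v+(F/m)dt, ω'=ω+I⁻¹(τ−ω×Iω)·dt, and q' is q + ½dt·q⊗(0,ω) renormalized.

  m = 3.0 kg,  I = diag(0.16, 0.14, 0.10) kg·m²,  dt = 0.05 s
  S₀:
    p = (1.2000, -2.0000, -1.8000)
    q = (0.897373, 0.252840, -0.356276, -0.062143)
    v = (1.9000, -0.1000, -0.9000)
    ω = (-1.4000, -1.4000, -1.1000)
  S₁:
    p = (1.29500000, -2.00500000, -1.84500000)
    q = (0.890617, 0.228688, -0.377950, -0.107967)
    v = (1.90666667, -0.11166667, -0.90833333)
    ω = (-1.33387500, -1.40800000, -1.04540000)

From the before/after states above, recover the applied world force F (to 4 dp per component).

F = (0.4000, -0.7000, -0.5000)

v₁ − v₀ = (0.00666667, -0.01166667, -0.00833333)
m·(v₁−v₀)/dt = (0.4000, -0.7000, -0.5000)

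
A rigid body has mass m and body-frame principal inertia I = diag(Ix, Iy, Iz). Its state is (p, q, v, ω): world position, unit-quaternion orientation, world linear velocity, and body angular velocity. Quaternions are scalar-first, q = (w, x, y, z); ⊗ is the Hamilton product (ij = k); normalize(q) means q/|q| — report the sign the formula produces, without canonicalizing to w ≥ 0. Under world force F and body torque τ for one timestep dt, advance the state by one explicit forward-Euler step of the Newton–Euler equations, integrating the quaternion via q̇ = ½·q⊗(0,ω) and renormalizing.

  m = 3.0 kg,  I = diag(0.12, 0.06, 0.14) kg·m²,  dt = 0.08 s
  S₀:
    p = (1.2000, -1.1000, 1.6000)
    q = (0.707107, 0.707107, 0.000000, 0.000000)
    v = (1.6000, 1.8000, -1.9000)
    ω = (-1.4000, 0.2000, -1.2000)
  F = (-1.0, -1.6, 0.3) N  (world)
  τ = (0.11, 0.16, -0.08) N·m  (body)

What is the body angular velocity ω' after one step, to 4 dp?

gyro term ω×Iω = (-0.0192, -0.0336, 0.0168)
α = I⁻¹(τ − ω×Iω) = (1.0767, 3.2267, -0.6914)
new body rate ω' = (-1.3139, 0.4581, -1.2553)

ω' = (-1.3139, 0.4581, -1.2553)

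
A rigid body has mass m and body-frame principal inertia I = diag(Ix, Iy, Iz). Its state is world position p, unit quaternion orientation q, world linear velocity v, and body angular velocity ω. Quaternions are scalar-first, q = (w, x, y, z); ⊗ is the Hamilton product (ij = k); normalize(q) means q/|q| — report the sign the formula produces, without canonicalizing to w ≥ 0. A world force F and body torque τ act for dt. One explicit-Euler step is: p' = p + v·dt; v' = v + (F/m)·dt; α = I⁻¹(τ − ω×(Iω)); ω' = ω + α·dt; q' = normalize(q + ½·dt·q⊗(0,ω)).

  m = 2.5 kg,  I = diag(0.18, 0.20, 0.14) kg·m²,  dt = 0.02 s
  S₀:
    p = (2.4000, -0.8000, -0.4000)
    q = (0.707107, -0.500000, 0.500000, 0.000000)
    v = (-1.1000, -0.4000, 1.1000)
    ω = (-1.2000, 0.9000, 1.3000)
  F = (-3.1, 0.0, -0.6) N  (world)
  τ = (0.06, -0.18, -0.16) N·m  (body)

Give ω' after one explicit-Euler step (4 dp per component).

ω' = (-1.1855, 0.8882, 1.2802)

ω×(Iω) gyroscopic = (-0.0702, -0.0624, -0.0216)
angular accel α = (0.7233, -0.5880, -0.9886)
ω' = ω + α·dt = (-1.1855, 0.8882, 1.2802)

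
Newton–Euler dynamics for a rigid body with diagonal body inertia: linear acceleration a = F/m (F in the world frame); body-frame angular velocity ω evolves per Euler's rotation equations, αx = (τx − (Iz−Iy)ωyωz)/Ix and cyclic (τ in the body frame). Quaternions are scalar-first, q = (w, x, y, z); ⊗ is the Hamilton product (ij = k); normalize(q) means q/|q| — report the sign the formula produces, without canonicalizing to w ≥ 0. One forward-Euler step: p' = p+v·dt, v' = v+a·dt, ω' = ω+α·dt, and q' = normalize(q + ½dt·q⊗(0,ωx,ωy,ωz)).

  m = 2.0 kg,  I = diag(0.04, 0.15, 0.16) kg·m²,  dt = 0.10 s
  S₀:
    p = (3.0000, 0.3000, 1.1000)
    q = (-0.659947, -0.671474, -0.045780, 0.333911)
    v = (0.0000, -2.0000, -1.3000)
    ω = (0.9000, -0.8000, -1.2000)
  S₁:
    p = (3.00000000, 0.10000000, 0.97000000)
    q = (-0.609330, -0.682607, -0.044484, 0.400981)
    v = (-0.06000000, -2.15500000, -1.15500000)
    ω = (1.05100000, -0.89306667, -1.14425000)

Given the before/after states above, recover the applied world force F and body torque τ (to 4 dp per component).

F = (-1.2000, -3.1000, 2.9000)
τ = (0.0700, -0.0100, 0.0100)

v₁ − v₀ = (-0.06000000, -0.15500000, 0.14500000)
F = m·Δv/dt = (-1.2000, -3.1000, 2.9000)
rate change Δω = (0.15100000, -0.09306667, 0.05575000)
gyro term ω₀×Iω₀ = (0.0096, 0.1296, -0.0792)
I·α + gyro = (0.0700, -0.0100, 0.0100)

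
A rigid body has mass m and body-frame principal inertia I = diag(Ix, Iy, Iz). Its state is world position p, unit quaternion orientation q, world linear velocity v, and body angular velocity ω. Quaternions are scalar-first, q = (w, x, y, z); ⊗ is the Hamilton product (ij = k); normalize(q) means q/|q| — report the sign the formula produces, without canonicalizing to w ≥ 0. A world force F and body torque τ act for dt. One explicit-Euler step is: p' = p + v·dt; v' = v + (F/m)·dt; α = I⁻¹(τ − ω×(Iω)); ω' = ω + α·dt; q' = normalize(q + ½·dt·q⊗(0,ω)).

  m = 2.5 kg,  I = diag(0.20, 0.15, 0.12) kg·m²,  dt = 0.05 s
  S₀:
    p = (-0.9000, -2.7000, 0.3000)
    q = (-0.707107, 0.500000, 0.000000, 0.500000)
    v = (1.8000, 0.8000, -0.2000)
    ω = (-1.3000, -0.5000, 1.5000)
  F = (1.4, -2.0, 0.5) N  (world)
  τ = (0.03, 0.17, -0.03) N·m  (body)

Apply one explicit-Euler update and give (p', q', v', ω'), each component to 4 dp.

p' = (-0.8100, -2.6600, 0.2900)
q' = (-0.7087, 0.5285, -0.0261, 0.4666)
v' = (1.8280, 0.7600, -0.1900)
ω' = (-1.2981, -0.3913, 1.5010)

p' = p + v·dt = (-0.8100, -2.6600, 0.2900)
v' = v + a·dt = (1.8280, 0.7600, -0.1900)
α = I⁻¹(τ − ω×Iω) = (0.0375, 2.1733, 0.0208)
ω' = ω + α·dt = (-1.2981, -0.3913, 1.5010)
2q̇ = q⊗(0,ω) = (-0.1000000, 1.1692391, -1.0464465, -1.3106605)
q + ½dt·q⊗(0,ω), renormalized = (-0.7087, 0.5285, -0.0261, 0.4666)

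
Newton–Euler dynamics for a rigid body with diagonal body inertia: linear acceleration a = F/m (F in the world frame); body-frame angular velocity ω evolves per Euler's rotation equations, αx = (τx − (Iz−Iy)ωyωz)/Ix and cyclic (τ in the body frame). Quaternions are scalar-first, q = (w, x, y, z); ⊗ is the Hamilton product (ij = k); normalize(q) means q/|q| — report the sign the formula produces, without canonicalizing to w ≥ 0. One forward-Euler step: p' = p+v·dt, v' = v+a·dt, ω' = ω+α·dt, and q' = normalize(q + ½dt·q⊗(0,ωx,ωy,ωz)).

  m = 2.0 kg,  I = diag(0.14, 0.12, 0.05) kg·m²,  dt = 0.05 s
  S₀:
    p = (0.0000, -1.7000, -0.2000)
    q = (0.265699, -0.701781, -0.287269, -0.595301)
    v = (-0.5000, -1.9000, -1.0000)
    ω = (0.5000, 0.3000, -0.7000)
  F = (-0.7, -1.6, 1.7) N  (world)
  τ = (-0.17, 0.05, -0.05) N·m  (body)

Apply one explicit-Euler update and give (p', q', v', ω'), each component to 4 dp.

p' = (-0.0250, -1.7950, -0.2500)
q' = (0.2661, -0.6888, -0.3049, -0.6015)
v' = (-0.5175, -1.9400, -0.9575)
ω' = (0.4340, 0.3340, -0.7470)

ω×(Iω) gyroscopic = (0.0147, -0.0315, -0.0030)
angular accel α = (-1.3193, 0.6792, -0.9400)
new body rate ω' = (0.4340, 0.3340, -0.7470)
2q̇ = q⊗(0,ω) = (0.0203605, 0.5125281, -0.7091875, -0.2528891)
q + ½dt·q⊗(0,ω), renormalized = (0.2661, -0.6888, -0.3049, -0.6015)
p + v·dt = (-0.0250, -1.7950, -0.2500)
new velocity v' = (-0.5175, -1.9400, -0.9575)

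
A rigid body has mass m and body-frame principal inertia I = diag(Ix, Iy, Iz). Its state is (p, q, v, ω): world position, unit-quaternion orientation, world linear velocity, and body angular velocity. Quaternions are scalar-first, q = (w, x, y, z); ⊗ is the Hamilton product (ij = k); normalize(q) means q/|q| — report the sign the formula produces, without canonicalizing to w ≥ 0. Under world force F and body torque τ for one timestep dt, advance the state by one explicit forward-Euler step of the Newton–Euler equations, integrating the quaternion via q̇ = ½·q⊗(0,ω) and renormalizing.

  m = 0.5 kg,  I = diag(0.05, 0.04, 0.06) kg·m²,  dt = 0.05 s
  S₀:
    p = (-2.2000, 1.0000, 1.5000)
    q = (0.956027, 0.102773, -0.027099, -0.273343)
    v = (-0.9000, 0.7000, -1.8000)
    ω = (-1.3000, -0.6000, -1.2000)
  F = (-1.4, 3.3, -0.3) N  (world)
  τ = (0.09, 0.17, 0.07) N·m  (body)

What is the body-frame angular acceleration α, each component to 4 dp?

gyro term ω×Iω = (0.0144, -0.0156, -0.0078)
(τ − ω×Iω)/I = (1.5120, 4.6400, 1.2967)

α = (1.5120, 4.6400, 1.2967)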